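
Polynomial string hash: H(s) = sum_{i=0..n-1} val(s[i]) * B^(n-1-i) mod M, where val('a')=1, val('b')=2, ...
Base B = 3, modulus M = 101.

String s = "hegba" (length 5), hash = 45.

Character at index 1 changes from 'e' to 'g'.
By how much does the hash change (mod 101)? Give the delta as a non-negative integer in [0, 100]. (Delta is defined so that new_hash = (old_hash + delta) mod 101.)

Answer: 54

Derivation:
Delta formula: (val(new) - val(old)) * B^(n-1-k) mod M
  val('g') - val('e') = 7 - 5 = 2
  B^(n-1-k) = 3^3 mod 101 = 27
  Delta = 2 * 27 mod 101 = 54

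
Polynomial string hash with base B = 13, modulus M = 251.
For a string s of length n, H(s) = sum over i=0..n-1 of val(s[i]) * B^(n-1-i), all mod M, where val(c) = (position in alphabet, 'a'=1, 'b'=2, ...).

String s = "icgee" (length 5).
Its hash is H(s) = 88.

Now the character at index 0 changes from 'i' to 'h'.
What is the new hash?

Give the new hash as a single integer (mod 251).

val('i') = 9, val('h') = 8
Position k = 0, exponent = n-1-k = 4
B^4 mod M = 13^4 mod 251 = 198
Delta = (8 - 9) * 198 mod 251 = 53
New hash = (88 + 53) mod 251 = 141

Answer: 141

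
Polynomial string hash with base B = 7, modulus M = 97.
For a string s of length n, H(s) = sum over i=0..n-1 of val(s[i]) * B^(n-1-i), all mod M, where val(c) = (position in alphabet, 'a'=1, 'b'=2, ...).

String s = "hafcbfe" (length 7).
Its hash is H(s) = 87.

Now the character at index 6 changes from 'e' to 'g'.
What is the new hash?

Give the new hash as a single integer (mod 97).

val('e') = 5, val('g') = 7
Position k = 6, exponent = n-1-k = 0
B^0 mod M = 7^0 mod 97 = 1
Delta = (7 - 5) * 1 mod 97 = 2
New hash = (87 + 2) mod 97 = 89

Answer: 89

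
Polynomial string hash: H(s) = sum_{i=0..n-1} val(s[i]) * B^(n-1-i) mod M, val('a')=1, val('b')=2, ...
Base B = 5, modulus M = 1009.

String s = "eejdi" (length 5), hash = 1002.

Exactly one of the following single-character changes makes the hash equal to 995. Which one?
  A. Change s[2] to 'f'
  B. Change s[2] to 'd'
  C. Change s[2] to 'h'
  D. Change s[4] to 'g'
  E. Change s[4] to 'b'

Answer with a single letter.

Option A: s[2]='j'->'f', delta=(6-10)*5^2 mod 1009 = 909, hash=1002+909 mod 1009 = 902
Option B: s[2]='j'->'d', delta=(4-10)*5^2 mod 1009 = 859, hash=1002+859 mod 1009 = 852
Option C: s[2]='j'->'h', delta=(8-10)*5^2 mod 1009 = 959, hash=1002+959 mod 1009 = 952
Option D: s[4]='i'->'g', delta=(7-9)*5^0 mod 1009 = 1007, hash=1002+1007 mod 1009 = 1000
Option E: s[4]='i'->'b', delta=(2-9)*5^0 mod 1009 = 1002, hash=1002+1002 mod 1009 = 995 <-- target

Answer: E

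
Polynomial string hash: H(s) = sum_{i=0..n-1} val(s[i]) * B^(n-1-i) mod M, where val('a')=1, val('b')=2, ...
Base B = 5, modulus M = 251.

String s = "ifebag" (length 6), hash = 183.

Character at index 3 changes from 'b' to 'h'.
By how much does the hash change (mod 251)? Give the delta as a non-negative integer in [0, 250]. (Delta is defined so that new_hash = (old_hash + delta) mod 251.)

Answer: 150

Derivation:
Delta formula: (val(new) - val(old)) * B^(n-1-k) mod M
  val('h') - val('b') = 8 - 2 = 6
  B^(n-1-k) = 5^2 mod 251 = 25
  Delta = 6 * 25 mod 251 = 150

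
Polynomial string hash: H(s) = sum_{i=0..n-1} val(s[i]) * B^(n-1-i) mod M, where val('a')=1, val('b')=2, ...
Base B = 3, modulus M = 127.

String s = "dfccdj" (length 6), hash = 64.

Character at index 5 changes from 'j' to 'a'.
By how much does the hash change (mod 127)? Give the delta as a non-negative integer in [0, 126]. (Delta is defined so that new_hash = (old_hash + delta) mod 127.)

Delta formula: (val(new) - val(old)) * B^(n-1-k) mod M
  val('a') - val('j') = 1 - 10 = -9
  B^(n-1-k) = 3^0 mod 127 = 1
  Delta = -9 * 1 mod 127 = 118

Answer: 118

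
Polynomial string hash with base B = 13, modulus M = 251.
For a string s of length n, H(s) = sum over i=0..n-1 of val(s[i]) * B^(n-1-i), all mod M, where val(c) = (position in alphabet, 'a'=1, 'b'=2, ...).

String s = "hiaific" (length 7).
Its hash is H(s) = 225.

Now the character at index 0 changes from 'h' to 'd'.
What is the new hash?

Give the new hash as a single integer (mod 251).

Answer: 160

Derivation:
val('h') = 8, val('d') = 4
Position k = 0, exponent = n-1-k = 6
B^6 mod M = 13^6 mod 251 = 79
Delta = (4 - 8) * 79 mod 251 = 186
New hash = (225 + 186) mod 251 = 160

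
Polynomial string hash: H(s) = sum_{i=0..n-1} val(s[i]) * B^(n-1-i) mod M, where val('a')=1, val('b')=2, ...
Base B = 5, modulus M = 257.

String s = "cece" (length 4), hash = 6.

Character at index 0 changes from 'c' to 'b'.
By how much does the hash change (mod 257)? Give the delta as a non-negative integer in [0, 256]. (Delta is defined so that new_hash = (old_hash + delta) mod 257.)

Delta formula: (val(new) - val(old)) * B^(n-1-k) mod M
  val('b') - val('c') = 2 - 3 = -1
  B^(n-1-k) = 5^3 mod 257 = 125
  Delta = -1 * 125 mod 257 = 132

Answer: 132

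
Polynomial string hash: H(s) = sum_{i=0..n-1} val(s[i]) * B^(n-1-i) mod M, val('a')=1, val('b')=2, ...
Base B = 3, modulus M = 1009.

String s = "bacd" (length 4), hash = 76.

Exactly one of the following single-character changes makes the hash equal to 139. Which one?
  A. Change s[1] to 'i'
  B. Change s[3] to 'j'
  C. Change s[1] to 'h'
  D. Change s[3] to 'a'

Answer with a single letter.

Option A: s[1]='a'->'i', delta=(9-1)*3^2 mod 1009 = 72, hash=76+72 mod 1009 = 148
Option B: s[3]='d'->'j', delta=(10-4)*3^0 mod 1009 = 6, hash=76+6 mod 1009 = 82
Option C: s[1]='a'->'h', delta=(8-1)*3^2 mod 1009 = 63, hash=76+63 mod 1009 = 139 <-- target
Option D: s[3]='d'->'a', delta=(1-4)*3^0 mod 1009 = 1006, hash=76+1006 mod 1009 = 73

Answer: C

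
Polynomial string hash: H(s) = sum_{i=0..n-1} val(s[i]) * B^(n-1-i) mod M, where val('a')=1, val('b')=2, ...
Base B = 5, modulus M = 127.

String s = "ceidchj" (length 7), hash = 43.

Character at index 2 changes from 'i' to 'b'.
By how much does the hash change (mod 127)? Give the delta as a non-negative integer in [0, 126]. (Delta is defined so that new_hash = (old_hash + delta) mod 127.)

Answer: 70

Derivation:
Delta formula: (val(new) - val(old)) * B^(n-1-k) mod M
  val('b') - val('i') = 2 - 9 = -7
  B^(n-1-k) = 5^4 mod 127 = 117
  Delta = -7 * 117 mod 127 = 70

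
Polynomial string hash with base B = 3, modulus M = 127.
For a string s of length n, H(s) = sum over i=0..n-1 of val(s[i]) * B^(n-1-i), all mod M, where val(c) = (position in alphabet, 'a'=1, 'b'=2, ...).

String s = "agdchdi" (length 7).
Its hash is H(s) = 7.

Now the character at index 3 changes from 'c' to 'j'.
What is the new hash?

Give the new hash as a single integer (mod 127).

Answer: 69

Derivation:
val('c') = 3, val('j') = 10
Position k = 3, exponent = n-1-k = 3
B^3 mod M = 3^3 mod 127 = 27
Delta = (10 - 3) * 27 mod 127 = 62
New hash = (7 + 62) mod 127 = 69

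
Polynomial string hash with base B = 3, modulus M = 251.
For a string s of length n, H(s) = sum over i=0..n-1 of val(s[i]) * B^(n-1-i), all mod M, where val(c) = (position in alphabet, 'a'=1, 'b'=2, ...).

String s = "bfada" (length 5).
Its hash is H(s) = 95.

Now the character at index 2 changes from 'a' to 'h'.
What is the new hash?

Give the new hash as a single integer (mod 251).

Answer: 158

Derivation:
val('a') = 1, val('h') = 8
Position k = 2, exponent = n-1-k = 2
B^2 mod M = 3^2 mod 251 = 9
Delta = (8 - 1) * 9 mod 251 = 63
New hash = (95 + 63) mod 251 = 158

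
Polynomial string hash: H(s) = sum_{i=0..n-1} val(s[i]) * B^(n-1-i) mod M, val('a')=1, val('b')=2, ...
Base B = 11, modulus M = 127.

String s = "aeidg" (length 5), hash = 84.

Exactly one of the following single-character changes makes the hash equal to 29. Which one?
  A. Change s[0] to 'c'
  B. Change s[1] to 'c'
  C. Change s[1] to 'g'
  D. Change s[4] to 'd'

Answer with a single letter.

Answer: A

Derivation:
Option A: s[0]='a'->'c', delta=(3-1)*11^4 mod 127 = 72, hash=84+72 mod 127 = 29 <-- target
Option B: s[1]='e'->'c', delta=(3-5)*11^3 mod 127 = 5, hash=84+5 mod 127 = 89
Option C: s[1]='e'->'g', delta=(7-5)*11^3 mod 127 = 122, hash=84+122 mod 127 = 79
Option D: s[4]='g'->'d', delta=(4-7)*11^0 mod 127 = 124, hash=84+124 mod 127 = 81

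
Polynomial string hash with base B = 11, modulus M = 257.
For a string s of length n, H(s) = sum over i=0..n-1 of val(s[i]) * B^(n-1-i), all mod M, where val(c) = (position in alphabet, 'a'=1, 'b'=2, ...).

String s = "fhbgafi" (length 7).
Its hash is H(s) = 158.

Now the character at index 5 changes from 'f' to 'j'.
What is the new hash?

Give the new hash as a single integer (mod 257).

val('f') = 6, val('j') = 10
Position k = 5, exponent = n-1-k = 1
B^1 mod M = 11^1 mod 257 = 11
Delta = (10 - 6) * 11 mod 257 = 44
New hash = (158 + 44) mod 257 = 202

Answer: 202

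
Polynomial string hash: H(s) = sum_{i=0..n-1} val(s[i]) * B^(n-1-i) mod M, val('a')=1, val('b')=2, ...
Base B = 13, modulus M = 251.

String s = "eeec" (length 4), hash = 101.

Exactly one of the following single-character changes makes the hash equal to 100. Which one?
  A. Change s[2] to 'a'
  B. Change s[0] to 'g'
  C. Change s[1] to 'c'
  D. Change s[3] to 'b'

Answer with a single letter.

Answer: D

Derivation:
Option A: s[2]='e'->'a', delta=(1-5)*13^1 mod 251 = 199, hash=101+199 mod 251 = 49
Option B: s[0]='e'->'g', delta=(7-5)*13^3 mod 251 = 127, hash=101+127 mod 251 = 228
Option C: s[1]='e'->'c', delta=(3-5)*13^2 mod 251 = 164, hash=101+164 mod 251 = 14
Option D: s[3]='c'->'b', delta=(2-3)*13^0 mod 251 = 250, hash=101+250 mod 251 = 100 <-- target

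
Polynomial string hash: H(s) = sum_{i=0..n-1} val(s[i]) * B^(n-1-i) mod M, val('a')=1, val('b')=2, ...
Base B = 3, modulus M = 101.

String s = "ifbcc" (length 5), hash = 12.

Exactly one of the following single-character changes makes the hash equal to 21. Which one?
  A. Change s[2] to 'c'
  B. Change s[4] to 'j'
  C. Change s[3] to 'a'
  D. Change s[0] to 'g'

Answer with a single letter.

Option A: s[2]='b'->'c', delta=(3-2)*3^2 mod 101 = 9, hash=12+9 mod 101 = 21 <-- target
Option B: s[4]='c'->'j', delta=(10-3)*3^0 mod 101 = 7, hash=12+7 mod 101 = 19
Option C: s[3]='c'->'a', delta=(1-3)*3^1 mod 101 = 95, hash=12+95 mod 101 = 6
Option D: s[0]='i'->'g', delta=(7-9)*3^4 mod 101 = 40, hash=12+40 mod 101 = 52

Answer: A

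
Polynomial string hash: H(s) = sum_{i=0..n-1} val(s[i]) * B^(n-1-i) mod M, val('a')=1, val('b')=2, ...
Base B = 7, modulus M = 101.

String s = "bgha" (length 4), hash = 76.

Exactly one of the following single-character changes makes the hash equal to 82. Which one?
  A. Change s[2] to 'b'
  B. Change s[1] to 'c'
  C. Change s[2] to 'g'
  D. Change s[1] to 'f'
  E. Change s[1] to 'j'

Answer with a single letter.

Option A: s[2]='h'->'b', delta=(2-8)*7^1 mod 101 = 59, hash=76+59 mod 101 = 34
Option B: s[1]='g'->'c', delta=(3-7)*7^2 mod 101 = 6, hash=76+6 mod 101 = 82 <-- target
Option C: s[2]='h'->'g', delta=(7-8)*7^1 mod 101 = 94, hash=76+94 mod 101 = 69
Option D: s[1]='g'->'f', delta=(6-7)*7^2 mod 101 = 52, hash=76+52 mod 101 = 27
Option E: s[1]='g'->'j', delta=(10-7)*7^2 mod 101 = 46, hash=76+46 mod 101 = 21

Answer: B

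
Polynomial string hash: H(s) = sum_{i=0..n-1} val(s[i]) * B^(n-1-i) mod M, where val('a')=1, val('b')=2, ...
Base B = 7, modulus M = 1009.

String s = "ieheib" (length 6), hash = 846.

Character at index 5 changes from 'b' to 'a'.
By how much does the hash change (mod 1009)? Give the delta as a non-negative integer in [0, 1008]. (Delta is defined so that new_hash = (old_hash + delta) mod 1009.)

Delta formula: (val(new) - val(old)) * B^(n-1-k) mod M
  val('a') - val('b') = 1 - 2 = -1
  B^(n-1-k) = 7^0 mod 1009 = 1
  Delta = -1 * 1 mod 1009 = 1008

Answer: 1008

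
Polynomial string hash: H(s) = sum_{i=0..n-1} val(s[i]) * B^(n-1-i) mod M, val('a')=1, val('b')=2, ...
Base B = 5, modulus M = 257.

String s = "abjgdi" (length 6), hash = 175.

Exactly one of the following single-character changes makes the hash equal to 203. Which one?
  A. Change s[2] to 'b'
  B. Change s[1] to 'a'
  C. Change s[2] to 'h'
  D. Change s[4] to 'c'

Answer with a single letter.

Answer: A

Derivation:
Option A: s[2]='j'->'b', delta=(2-10)*5^3 mod 257 = 28, hash=175+28 mod 257 = 203 <-- target
Option B: s[1]='b'->'a', delta=(1-2)*5^4 mod 257 = 146, hash=175+146 mod 257 = 64
Option C: s[2]='j'->'h', delta=(8-10)*5^3 mod 257 = 7, hash=175+7 mod 257 = 182
Option D: s[4]='d'->'c', delta=(3-4)*5^1 mod 257 = 252, hash=175+252 mod 257 = 170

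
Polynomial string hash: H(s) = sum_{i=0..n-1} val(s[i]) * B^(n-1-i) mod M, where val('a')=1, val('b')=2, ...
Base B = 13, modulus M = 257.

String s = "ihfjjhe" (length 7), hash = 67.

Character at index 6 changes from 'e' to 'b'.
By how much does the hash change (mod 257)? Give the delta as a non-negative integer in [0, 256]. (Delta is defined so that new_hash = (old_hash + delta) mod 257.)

Delta formula: (val(new) - val(old)) * B^(n-1-k) mod M
  val('b') - val('e') = 2 - 5 = -3
  B^(n-1-k) = 13^0 mod 257 = 1
  Delta = -3 * 1 mod 257 = 254

Answer: 254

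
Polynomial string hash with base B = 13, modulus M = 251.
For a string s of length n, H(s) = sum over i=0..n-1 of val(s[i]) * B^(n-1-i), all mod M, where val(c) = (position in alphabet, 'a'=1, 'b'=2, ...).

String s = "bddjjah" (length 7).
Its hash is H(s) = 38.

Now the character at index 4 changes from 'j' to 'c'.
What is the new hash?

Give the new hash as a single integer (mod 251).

val('j') = 10, val('c') = 3
Position k = 4, exponent = n-1-k = 2
B^2 mod M = 13^2 mod 251 = 169
Delta = (3 - 10) * 169 mod 251 = 72
New hash = (38 + 72) mod 251 = 110

Answer: 110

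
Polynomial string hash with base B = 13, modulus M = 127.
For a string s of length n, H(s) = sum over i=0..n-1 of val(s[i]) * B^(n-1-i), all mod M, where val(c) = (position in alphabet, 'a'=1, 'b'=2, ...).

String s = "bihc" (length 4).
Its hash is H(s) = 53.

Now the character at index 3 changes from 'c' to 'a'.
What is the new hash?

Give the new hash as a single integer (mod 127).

val('c') = 3, val('a') = 1
Position k = 3, exponent = n-1-k = 0
B^0 mod M = 13^0 mod 127 = 1
Delta = (1 - 3) * 1 mod 127 = 125
New hash = (53 + 125) mod 127 = 51

Answer: 51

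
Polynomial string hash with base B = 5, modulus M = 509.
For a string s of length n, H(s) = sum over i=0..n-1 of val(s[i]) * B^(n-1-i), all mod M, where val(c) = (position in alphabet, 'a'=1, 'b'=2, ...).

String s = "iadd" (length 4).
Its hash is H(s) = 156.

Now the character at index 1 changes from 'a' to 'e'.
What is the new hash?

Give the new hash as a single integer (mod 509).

Answer: 256

Derivation:
val('a') = 1, val('e') = 5
Position k = 1, exponent = n-1-k = 2
B^2 mod M = 5^2 mod 509 = 25
Delta = (5 - 1) * 25 mod 509 = 100
New hash = (156 + 100) mod 509 = 256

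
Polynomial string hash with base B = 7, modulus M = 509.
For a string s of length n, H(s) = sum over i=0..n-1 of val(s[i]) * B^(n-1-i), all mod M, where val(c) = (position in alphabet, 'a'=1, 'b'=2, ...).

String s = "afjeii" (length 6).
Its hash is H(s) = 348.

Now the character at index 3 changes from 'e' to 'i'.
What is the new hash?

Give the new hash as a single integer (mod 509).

Answer: 35

Derivation:
val('e') = 5, val('i') = 9
Position k = 3, exponent = n-1-k = 2
B^2 mod M = 7^2 mod 509 = 49
Delta = (9 - 5) * 49 mod 509 = 196
New hash = (348 + 196) mod 509 = 35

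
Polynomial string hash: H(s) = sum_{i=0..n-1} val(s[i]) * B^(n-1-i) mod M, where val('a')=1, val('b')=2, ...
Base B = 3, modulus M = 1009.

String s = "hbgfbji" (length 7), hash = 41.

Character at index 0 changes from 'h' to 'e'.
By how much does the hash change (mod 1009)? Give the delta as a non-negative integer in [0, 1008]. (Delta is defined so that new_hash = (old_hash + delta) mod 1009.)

Answer: 840

Derivation:
Delta formula: (val(new) - val(old)) * B^(n-1-k) mod M
  val('e') - val('h') = 5 - 8 = -3
  B^(n-1-k) = 3^6 mod 1009 = 729
  Delta = -3 * 729 mod 1009 = 840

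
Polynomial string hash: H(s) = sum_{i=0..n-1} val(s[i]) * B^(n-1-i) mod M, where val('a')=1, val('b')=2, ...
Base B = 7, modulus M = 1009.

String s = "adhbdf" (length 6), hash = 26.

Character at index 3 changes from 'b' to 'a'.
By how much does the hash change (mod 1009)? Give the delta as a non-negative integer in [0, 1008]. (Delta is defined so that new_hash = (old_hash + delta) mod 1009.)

Answer: 960

Derivation:
Delta formula: (val(new) - val(old)) * B^(n-1-k) mod M
  val('a') - val('b') = 1 - 2 = -1
  B^(n-1-k) = 7^2 mod 1009 = 49
  Delta = -1 * 49 mod 1009 = 960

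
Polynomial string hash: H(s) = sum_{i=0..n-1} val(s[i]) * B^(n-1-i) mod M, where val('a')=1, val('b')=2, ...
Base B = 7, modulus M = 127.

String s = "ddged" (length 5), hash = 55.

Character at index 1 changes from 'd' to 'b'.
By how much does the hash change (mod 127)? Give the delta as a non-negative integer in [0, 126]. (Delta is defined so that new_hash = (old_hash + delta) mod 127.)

Delta formula: (val(new) - val(old)) * B^(n-1-k) mod M
  val('b') - val('d') = 2 - 4 = -2
  B^(n-1-k) = 7^3 mod 127 = 89
  Delta = -2 * 89 mod 127 = 76

Answer: 76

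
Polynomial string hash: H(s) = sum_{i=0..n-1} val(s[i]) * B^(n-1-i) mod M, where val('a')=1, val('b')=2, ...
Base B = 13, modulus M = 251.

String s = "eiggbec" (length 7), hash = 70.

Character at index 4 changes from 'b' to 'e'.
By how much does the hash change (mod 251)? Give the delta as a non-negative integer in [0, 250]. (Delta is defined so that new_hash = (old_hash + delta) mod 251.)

Answer: 5

Derivation:
Delta formula: (val(new) - val(old)) * B^(n-1-k) mod M
  val('e') - val('b') = 5 - 2 = 3
  B^(n-1-k) = 13^2 mod 251 = 169
  Delta = 3 * 169 mod 251 = 5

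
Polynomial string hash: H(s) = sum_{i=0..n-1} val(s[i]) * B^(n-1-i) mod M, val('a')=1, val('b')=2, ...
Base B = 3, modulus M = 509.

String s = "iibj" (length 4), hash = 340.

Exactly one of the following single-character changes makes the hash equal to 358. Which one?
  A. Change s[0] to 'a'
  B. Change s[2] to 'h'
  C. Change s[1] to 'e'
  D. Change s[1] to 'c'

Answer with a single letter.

Option A: s[0]='i'->'a', delta=(1-9)*3^3 mod 509 = 293, hash=340+293 mod 509 = 124
Option B: s[2]='b'->'h', delta=(8-2)*3^1 mod 509 = 18, hash=340+18 mod 509 = 358 <-- target
Option C: s[1]='i'->'e', delta=(5-9)*3^2 mod 509 = 473, hash=340+473 mod 509 = 304
Option D: s[1]='i'->'c', delta=(3-9)*3^2 mod 509 = 455, hash=340+455 mod 509 = 286

Answer: B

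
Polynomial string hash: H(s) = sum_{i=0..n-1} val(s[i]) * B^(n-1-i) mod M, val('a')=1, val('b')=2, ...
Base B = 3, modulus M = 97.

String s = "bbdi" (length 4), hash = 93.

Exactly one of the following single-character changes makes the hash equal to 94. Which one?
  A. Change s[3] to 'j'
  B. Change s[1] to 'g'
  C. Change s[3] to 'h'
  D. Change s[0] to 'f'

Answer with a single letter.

Answer: A

Derivation:
Option A: s[3]='i'->'j', delta=(10-9)*3^0 mod 97 = 1, hash=93+1 mod 97 = 94 <-- target
Option B: s[1]='b'->'g', delta=(7-2)*3^2 mod 97 = 45, hash=93+45 mod 97 = 41
Option C: s[3]='i'->'h', delta=(8-9)*3^0 mod 97 = 96, hash=93+96 mod 97 = 92
Option D: s[0]='b'->'f', delta=(6-2)*3^3 mod 97 = 11, hash=93+11 mod 97 = 7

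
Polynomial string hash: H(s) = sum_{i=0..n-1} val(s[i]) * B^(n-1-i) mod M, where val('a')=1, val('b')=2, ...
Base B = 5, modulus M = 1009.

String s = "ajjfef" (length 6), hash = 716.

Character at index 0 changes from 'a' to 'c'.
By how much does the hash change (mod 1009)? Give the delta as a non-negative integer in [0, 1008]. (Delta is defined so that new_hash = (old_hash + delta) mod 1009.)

Answer: 196

Derivation:
Delta formula: (val(new) - val(old)) * B^(n-1-k) mod M
  val('c') - val('a') = 3 - 1 = 2
  B^(n-1-k) = 5^5 mod 1009 = 98
  Delta = 2 * 98 mod 1009 = 196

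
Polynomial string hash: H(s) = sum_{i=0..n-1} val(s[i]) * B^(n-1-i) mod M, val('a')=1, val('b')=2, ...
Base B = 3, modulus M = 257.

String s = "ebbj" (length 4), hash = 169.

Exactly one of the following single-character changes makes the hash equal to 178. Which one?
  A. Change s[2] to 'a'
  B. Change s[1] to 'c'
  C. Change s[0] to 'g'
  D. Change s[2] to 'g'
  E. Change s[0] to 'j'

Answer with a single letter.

Answer: B

Derivation:
Option A: s[2]='b'->'a', delta=(1-2)*3^1 mod 257 = 254, hash=169+254 mod 257 = 166
Option B: s[1]='b'->'c', delta=(3-2)*3^2 mod 257 = 9, hash=169+9 mod 257 = 178 <-- target
Option C: s[0]='e'->'g', delta=(7-5)*3^3 mod 257 = 54, hash=169+54 mod 257 = 223
Option D: s[2]='b'->'g', delta=(7-2)*3^1 mod 257 = 15, hash=169+15 mod 257 = 184
Option E: s[0]='e'->'j', delta=(10-5)*3^3 mod 257 = 135, hash=169+135 mod 257 = 47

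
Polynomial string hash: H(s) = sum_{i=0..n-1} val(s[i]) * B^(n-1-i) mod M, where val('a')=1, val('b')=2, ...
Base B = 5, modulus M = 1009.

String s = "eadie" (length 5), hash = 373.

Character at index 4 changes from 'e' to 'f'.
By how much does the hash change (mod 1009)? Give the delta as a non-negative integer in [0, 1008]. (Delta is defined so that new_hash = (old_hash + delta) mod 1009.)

Delta formula: (val(new) - val(old)) * B^(n-1-k) mod M
  val('f') - val('e') = 6 - 5 = 1
  B^(n-1-k) = 5^0 mod 1009 = 1
  Delta = 1 * 1 mod 1009 = 1

Answer: 1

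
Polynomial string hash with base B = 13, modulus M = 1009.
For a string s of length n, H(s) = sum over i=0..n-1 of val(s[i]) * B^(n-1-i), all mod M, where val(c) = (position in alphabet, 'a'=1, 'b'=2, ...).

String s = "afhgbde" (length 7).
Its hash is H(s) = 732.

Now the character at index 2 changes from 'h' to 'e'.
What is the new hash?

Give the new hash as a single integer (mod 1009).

val('h') = 8, val('e') = 5
Position k = 2, exponent = n-1-k = 4
B^4 mod M = 13^4 mod 1009 = 309
Delta = (5 - 8) * 309 mod 1009 = 82
New hash = (732 + 82) mod 1009 = 814

Answer: 814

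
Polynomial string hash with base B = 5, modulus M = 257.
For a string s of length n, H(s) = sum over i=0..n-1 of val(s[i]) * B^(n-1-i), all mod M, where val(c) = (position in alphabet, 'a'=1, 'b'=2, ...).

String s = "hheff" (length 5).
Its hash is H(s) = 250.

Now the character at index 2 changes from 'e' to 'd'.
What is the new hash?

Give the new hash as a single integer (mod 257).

val('e') = 5, val('d') = 4
Position k = 2, exponent = n-1-k = 2
B^2 mod M = 5^2 mod 257 = 25
Delta = (4 - 5) * 25 mod 257 = 232
New hash = (250 + 232) mod 257 = 225

Answer: 225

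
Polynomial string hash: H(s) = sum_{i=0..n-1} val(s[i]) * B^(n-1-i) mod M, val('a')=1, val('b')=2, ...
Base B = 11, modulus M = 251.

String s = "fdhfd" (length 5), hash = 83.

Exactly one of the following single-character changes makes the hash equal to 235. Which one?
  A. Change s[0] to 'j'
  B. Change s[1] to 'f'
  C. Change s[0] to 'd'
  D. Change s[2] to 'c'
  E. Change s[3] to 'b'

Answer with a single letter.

Answer: B

Derivation:
Option A: s[0]='f'->'j', delta=(10-6)*11^4 mod 251 = 81, hash=83+81 mod 251 = 164
Option B: s[1]='d'->'f', delta=(6-4)*11^3 mod 251 = 152, hash=83+152 mod 251 = 235 <-- target
Option C: s[0]='f'->'d', delta=(4-6)*11^4 mod 251 = 85, hash=83+85 mod 251 = 168
Option D: s[2]='h'->'c', delta=(3-8)*11^2 mod 251 = 148, hash=83+148 mod 251 = 231
Option E: s[3]='f'->'b', delta=(2-6)*11^1 mod 251 = 207, hash=83+207 mod 251 = 39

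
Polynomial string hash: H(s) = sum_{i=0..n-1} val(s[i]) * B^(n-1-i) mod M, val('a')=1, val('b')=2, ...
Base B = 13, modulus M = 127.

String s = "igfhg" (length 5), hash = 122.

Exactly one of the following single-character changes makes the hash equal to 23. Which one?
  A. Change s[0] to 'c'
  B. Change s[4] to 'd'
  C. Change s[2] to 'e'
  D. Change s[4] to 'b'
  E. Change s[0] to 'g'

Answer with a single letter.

Option A: s[0]='i'->'c', delta=(3-9)*13^4 mod 127 = 84, hash=122+84 mod 127 = 79
Option B: s[4]='g'->'d', delta=(4-7)*13^0 mod 127 = 124, hash=122+124 mod 127 = 119
Option C: s[2]='f'->'e', delta=(5-6)*13^2 mod 127 = 85, hash=122+85 mod 127 = 80
Option D: s[4]='g'->'b', delta=(2-7)*13^0 mod 127 = 122, hash=122+122 mod 127 = 117
Option E: s[0]='i'->'g', delta=(7-9)*13^4 mod 127 = 28, hash=122+28 mod 127 = 23 <-- target

Answer: E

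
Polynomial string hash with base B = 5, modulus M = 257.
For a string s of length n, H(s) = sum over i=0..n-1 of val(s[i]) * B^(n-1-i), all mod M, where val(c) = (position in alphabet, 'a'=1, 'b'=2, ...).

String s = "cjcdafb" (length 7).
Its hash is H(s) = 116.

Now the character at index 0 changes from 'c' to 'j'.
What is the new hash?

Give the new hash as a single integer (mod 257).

Answer: 9

Derivation:
val('c') = 3, val('j') = 10
Position k = 0, exponent = n-1-k = 6
B^6 mod M = 5^6 mod 257 = 205
Delta = (10 - 3) * 205 mod 257 = 150
New hash = (116 + 150) mod 257 = 9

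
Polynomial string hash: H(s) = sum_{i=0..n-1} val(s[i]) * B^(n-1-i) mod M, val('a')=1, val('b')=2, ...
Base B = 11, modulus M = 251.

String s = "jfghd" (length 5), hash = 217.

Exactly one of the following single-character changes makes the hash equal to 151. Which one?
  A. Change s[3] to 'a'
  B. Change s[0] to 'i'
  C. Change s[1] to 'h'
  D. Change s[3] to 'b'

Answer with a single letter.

Answer: D

Derivation:
Option A: s[3]='h'->'a', delta=(1-8)*11^1 mod 251 = 174, hash=217+174 mod 251 = 140
Option B: s[0]='j'->'i', delta=(9-10)*11^4 mod 251 = 168, hash=217+168 mod 251 = 134
Option C: s[1]='f'->'h', delta=(8-6)*11^3 mod 251 = 152, hash=217+152 mod 251 = 118
Option D: s[3]='h'->'b', delta=(2-8)*11^1 mod 251 = 185, hash=217+185 mod 251 = 151 <-- target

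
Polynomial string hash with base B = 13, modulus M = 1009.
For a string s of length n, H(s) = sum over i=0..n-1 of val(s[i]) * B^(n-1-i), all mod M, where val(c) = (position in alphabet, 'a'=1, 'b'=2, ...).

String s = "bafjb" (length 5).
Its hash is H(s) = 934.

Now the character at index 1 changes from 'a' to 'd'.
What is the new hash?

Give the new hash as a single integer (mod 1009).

Answer: 462

Derivation:
val('a') = 1, val('d') = 4
Position k = 1, exponent = n-1-k = 3
B^3 mod M = 13^3 mod 1009 = 179
Delta = (4 - 1) * 179 mod 1009 = 537
New hash = (934 + 537) mod 1009 = 462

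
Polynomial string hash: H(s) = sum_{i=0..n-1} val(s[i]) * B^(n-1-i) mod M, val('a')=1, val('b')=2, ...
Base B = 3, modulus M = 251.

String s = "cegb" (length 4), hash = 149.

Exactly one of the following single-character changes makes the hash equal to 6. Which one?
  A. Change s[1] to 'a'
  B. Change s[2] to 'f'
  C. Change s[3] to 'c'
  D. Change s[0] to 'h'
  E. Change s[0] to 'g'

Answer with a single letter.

Option A: s[1]='e'->'a', delta=(1-5)*3^2 mod 251 = 215, hash=149+215 mod 251 = 113
Option B: s[2]='g'->'f', delta=(6-7)*3^1 mod 251 = 248, hash=149+248 mod 251 = 146
Option C: s[3]='b'->'c', delta=(3-2)*3^0 mod 251 = 1, hash=149+1 mod 251 = 150
Option D: s[0]='c'->'h', delta=(8-3)*3^3 mod 251 = 135, hash=149+135 mod 251 = 33
Option E: s[0]='c'->'g', delta=(7-3)*3^3 mod 251 = 108, hash=149+108 mod 251 = 6 <-- target

Answer: E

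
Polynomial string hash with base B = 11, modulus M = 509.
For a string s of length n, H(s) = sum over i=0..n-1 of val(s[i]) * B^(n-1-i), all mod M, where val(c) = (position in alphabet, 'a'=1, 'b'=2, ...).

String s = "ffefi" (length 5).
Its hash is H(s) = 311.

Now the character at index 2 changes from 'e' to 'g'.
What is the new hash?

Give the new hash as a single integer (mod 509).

val('e') = 5, val('g') = 7
Position k = 2, exponent = n-1-k = 2
B^2 mod M = 11^2 mod 509 = 121
Delta = (7 - 5) * 121 mod 509 = 242
New hash = (311 + 242) mod 509 = 44

Answer: 44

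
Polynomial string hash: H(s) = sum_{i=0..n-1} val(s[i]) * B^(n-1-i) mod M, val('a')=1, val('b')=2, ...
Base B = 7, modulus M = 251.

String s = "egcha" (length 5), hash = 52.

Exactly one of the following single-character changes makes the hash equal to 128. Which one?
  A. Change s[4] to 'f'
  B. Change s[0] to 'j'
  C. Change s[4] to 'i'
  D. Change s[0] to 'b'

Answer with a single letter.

Option A: s[4]='a'->'f', delta=(6-1)*7^0 mod 251 = 5, hash=52+5 mod 251 = 57
Option B: s[0]='e'->'j', delta=(10-5)*7^4 mod 251 = 208, hash=52+208 mod 251 = 9
Option C: s[4]='a'->'i', delta=(9-1)*7^0 mod 251 = 8, hash=52+8 mod 251 = 60
Option D: s[0]='e'->'b', delta=(2-5)*7^4 mod 251 = 76, hash=52+76 mod 251 = 128 <-- target

Answer: D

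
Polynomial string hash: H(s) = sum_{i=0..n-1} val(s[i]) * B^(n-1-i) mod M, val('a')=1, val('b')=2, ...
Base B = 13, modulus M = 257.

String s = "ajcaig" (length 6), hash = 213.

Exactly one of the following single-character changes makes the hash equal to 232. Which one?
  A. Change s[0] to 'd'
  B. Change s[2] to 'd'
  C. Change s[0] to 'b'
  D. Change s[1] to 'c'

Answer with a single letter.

Option A: s[0]='a'->'d', delta=(4-1)*13^5 mod 257 = 41, hash=213+41 mod 257 = 254
Option B: s[2]='c'->'d', delta=(4-3)*13^3 mod 257 = 141, hash=213+141 mod 257 = 97
Option C: s[0]='a'->'b', delta=(2-1)*13^5 mod 257 = 185, hash=213+185 mod 257 = 141
Option D: s[1]='j'->'c', delta=(3-10)*13^4 mod 257 = 19, hash=213+19 mod 257 = 232 <-- target

Answer: D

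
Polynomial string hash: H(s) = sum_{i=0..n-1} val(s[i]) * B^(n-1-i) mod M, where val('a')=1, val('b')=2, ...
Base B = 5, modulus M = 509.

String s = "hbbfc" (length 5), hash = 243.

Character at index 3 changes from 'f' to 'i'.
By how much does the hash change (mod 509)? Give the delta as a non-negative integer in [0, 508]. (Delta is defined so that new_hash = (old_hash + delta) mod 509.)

Delta formula: (val(new) - val(old)) * B^(n-1-k) mod M
  val('i') - val('f') = 9 - 6 = 3
  B^(n-1-k) = 5^1 mod 509 = 5
  Delta = 3 * 5 mod 509 = 15

Answer: 15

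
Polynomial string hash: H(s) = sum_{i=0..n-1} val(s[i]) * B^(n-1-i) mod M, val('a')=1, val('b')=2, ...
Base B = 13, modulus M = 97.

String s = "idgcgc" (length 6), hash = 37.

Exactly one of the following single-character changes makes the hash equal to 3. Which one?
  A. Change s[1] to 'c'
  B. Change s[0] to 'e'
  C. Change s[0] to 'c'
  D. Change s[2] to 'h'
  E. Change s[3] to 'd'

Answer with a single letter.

Answer: D

Derivation:
Option A: s[1]='d'->'c', delta=(3-4)*13^4 mod 97 = 54, hash=37+54 mod 97 = 91
Option B: s[0]='i'->'e', delta=(5-9)*13^5 mod 97 = 92, hash=37+92 mod 97 = 32
Option C: s[0]='i'->'c', delta=(3-9)*13^5 mod 97 = 41, hash=37+41 mod 97 = 78
Option D: s[2]='g'->'h', delta=(8-7)*13^3 mod 97 = 63, hash=37+63 mod 97 = 3 <-- target
Option E: s[3]='c'->'d', delta=(4-3)*13^2 mod 97 = 72, hash=37+72 mod 97 = 12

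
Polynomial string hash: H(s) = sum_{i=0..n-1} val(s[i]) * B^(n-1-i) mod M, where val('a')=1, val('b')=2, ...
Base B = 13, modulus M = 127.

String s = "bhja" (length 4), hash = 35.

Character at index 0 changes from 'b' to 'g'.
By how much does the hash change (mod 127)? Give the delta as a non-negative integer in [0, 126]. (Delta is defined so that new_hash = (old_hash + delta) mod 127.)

Answer: 63

Derivation:
Delta formula: (val(new) - val(old)) * B^(n-1-k) mod M
  val('g') - val('b') = 7 - 2 = 5
  B^(n-1-k) = 13^3 mod 127 = 38
  Delta = 5 * 38 mod 127 = 63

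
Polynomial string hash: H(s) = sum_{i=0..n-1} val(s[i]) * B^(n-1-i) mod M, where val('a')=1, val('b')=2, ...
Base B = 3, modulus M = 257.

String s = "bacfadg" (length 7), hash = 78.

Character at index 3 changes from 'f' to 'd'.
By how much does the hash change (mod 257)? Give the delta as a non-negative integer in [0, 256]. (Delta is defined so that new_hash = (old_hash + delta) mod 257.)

Delta formula: (val(new) - val(old)) * B^(n-1-k) mod M
  val('d') - val('f') = 4 - 6 = -2
  B^(n-1-k) = 3^3 mod 257 = 27
  Delta = -2 * 27 mod 257 = 203

Answer: 203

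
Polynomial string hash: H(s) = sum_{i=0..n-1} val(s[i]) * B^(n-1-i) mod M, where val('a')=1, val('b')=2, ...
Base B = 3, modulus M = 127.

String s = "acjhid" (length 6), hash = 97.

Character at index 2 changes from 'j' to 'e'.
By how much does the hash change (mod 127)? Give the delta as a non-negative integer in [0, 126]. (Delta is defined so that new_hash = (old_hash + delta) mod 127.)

Delta formula: (val(new) - val(old)) * B^(n-1-k) mod M
  val('e') - val('j') = 5 - 10 = -5
  B^(n-1-k) = 3^3 mod 127 = 27
  Delta = -5 * 27 mod 127 = 119

Answer: 119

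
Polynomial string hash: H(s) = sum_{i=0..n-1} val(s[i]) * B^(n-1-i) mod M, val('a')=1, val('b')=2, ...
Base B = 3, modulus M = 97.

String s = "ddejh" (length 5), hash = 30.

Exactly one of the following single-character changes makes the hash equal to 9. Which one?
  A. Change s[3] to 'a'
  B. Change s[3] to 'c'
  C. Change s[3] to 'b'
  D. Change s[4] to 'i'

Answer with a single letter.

Option A: s[3]='j'->'a', delta=(1-10)*3^1 mod 97 = 70, hash=30+70 mod 97 = 3
Option B: s[3]='j'->'c', delta=(3-10)*3^1 mod 97 = 76, hash=30+76 mod 97 = 9 <-- target
Option C: s[3]='j'->'b', delta=(2-10)*3^1 mod 97 = 73, hash=30+73 mod 97 = 6
Option D: s[4]='h'->'i', delta=(9-8)*3^0 mod 97 = 1, hash=30+1 mod 97 = 31

Answer: B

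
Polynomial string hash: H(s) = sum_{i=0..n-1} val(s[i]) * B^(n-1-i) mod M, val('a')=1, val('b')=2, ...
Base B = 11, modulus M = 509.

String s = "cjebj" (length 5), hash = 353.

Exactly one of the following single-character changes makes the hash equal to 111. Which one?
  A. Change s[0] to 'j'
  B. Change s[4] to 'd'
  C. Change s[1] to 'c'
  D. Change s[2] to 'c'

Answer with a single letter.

Answer: D

Derivation:
Option A: s[0]='c'->'j', delta=(10-3)*11^4 mod 509 = 178, hash=353+178 mod 509 = 22
Option B: s[4]='j'->'d', delta=(4-10)*11^0 mod 509 = 503, hash=353+503 mod 509 = 347
Option C: s[1]='j'->'c', delta=(3-10)*11^3 mod 509 = 354, hash=353+354 mod 509 = 198
Option D: s[2]='e'->'c', delta=(3-5)*11^2 mod 509 = 267, hash=353+267 mod 509 = 111 <-- target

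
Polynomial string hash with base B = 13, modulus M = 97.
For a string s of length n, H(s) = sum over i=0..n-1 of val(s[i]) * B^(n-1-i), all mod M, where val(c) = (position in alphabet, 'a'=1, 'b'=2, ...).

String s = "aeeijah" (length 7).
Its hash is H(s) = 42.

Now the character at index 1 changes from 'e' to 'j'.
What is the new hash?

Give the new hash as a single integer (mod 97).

val('e') = 5, val('j') = 10
Position k = 1, exponent = n-1-k = 5
B^5 mod M = 13^5 mod 97 = 74
Delta = (10 - 5) * 74 mod 97 = 79
New hash = (42 + 79) mod 97 = 24

Answer: 24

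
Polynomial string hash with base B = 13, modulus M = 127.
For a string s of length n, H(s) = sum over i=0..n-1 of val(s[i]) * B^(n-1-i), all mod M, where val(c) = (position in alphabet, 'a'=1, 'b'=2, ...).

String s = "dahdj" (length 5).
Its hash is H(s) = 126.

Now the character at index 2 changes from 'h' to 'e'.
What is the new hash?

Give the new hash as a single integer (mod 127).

Answer: 0

Derivation:
val('h') = 8, val('e') = 5
Position k = 2, exponent = n-1-k = 2
B^2 mod M = 13^2 mod 127 = 42
Delta = (5 - 8) * 42 mod 127 = 1
New hash = (126 + 1) mod 127 = 0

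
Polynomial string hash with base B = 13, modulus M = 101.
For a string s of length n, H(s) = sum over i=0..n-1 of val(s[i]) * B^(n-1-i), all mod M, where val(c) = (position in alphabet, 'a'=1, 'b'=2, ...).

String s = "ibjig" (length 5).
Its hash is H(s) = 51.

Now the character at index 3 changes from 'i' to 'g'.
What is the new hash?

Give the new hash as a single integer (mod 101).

Answer: 25

Derivation:
val('i') = 9, val('g') = 7
Position k = 3, exponent = n-1-k = 1
B^1 mod M = 13^1 mod 101 = 13
Delta = (7 - 9) * 13 mod 101 = 75
New hash = (51 + 75) mod 101 = 25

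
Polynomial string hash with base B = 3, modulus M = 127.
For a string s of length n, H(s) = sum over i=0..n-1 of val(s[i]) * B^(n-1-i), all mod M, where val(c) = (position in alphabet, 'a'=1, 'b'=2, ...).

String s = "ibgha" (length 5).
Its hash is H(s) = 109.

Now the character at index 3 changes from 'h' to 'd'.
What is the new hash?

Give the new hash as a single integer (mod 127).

Answer: 97

Derivation:
val('h') = 8, val('d') = 4
Position k = 3, exponent = n-1-k = 1
B^1 mod M = 3^1 mod 127 = 3
Delta = (4 - 8) * 3 mod 127 = 115
New hash = (109 + 115) mod 127 = 97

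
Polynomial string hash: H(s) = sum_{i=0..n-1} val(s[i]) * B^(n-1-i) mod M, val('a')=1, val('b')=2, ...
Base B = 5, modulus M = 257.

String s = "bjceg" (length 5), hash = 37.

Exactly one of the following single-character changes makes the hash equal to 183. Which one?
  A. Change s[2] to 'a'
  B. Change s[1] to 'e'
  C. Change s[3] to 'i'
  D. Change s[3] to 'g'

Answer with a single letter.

Answer: B

Derivation:
Option A: s[2]='c'->'a', delta=(1-3)*5^2 mod 257 = 207, hash=37+207 mod 257 = 244
Option B: s[1]='j'->'e', delta=(5-10)*5^3 mod 257 = 146, hash=37+146 mod 257 = 183 <-- target
Option C: s[3]='e'->'i', delta=(9-5)*5^1 mod 257 = 20, hash=37+20 mod 257 = 57
Option D: s[3]='e'->'g', delta=(7-5)*5^1 mod 257 = 10, hash=37+10 mod 257 = 47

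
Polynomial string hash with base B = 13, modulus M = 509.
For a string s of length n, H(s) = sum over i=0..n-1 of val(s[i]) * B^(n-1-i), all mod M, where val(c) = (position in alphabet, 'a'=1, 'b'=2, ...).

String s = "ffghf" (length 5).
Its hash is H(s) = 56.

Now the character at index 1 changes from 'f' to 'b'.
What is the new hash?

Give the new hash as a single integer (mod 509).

val('f') = 6, val('b') = 2
Position k = 1, exponent = n-1-k = 3
B^3 mod M = 13^3 mod 509 = 161
Delta = (2 - 6) * 161 mod 509 = 374
New hash = (56 + 374) mod 509 = 430

Answer: 430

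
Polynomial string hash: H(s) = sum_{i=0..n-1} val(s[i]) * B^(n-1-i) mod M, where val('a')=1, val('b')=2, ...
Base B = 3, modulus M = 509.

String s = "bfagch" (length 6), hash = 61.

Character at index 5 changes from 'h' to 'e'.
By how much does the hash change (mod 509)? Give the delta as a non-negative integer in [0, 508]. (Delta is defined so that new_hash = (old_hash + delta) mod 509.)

Answer: 506

Derivation:
Delta formula: (val(new) - val(old)) * B^(n-1-k) mod M
  val('e') - val('h') = 5 - 8 = -3
  B^(n-1-k) = 3^0 mod 509 = 1
  Delta = -3 * 1 mod 509 = 506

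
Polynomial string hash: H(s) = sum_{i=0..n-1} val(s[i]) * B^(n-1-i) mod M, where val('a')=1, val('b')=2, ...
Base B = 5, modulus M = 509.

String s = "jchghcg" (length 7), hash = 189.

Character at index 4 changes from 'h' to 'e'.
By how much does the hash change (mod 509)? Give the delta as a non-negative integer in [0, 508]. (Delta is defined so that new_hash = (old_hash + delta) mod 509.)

Delta formula: (val(new) - val(old)) * B^(n-1-k) mod M
  val('e') - val('h') = 5 - 8 = -3
  B^(n-1-k) = 5^2 mod 509 = 25
  Delta = -3 * 25 mod 509 = 434

Answer: 434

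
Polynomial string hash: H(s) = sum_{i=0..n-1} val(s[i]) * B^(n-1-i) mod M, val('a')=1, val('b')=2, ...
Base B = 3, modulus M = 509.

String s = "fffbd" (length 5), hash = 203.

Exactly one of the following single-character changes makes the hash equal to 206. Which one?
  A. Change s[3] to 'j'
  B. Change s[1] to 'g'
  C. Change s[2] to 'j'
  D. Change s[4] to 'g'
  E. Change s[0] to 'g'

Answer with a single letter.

Answer: D

Derivation:
Option A: s[3]='b'->'j', delta=(10-2)*3^1 mod 509 = 24, hash=203+24 mod 509 = 227
Option B: s[1]='f'->'g', delta=(7-6)*3^3 mod 509 = 27, hash=203+27 mod 509 = 230
Option C: s[2]='f'->'j', delta=(10-6)*3^2 mod 509 = 36, hash=203+36 mod 509 = 239
Option D: s[4]='d'->'g', delta=(7-4)*3^0 mod 509 = 3, hash=203+3 mod 509 = 206 <-- target
Option E: s[0]='f'->'g', delta=(7-6)*3^4 mod 509 = 81, hash=203+81 mod 509 = 284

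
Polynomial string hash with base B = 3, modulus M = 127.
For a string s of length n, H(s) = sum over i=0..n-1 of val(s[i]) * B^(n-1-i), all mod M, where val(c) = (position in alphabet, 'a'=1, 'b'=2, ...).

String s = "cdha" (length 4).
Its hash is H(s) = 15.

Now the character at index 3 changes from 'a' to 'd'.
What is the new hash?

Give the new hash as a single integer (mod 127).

val('a') = 1, val('d') = 4
Position k = 3, exponent = n-1-k = 0
B^0 mod M = 3^0 mod 127 = 1
Delta = (4 - 1) * 1 mod 127 = 3
New hash = (15 + 3) mod 127 = 18

Answer: 18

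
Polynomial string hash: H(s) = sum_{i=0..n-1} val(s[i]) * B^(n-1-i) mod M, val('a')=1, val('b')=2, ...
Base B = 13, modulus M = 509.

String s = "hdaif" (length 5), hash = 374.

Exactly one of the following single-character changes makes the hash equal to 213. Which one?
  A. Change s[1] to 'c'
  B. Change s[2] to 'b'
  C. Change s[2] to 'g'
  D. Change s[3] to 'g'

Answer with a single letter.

Answer: A

Derivation:
Option A: s[1]='d'->'c', delta=(3-4)*13^3 mod 509 = 348, hash=374+348 mod 509 = 213 <-- target
Option B: s[2]='a'->'b', delta=(2-1)*13^2 mod 509 = 169, hash=374+169 mod 509 = 34
Option C: s[2]='a'->'g', delta=(7-1)*13^2 mod 509 = 505, hash=374+505 mod 509 = 370
Option D: s[3]='i'->'g', delta=(7-9)*13^1 mod 509 = 483, hash=374+483 mod 509 = 348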